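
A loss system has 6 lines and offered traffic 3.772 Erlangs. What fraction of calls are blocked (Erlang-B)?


B(c,a) = (a^c/c!) / Σ_{k=0}^{c} a^k/k!
a^6/6! = 4.000346
Σ terms (k=0..6): 1.00000 + 3.77200 + 7.11399 + 8.94466 + 8.43481 + 6.36322 + 4.00035 = 39.629035
B = 4.000346/39.629035 = 0.100945

Final: 0.100945


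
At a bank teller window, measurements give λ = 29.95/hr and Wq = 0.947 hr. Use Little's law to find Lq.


Lq = λWq = 29.95·0.947 = 28.3626

Final: 28.3626


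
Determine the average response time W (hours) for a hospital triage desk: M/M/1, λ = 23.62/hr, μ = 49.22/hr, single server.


W = 1/(μ−λ) = 1/(49.22 − 23.62) = 1/25.60 = 0.03906 hr

Final: 0.03906 hr


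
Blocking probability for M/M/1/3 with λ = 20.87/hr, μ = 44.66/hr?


ρ = λ/μ = 20.87/44.66 = 0.4673
P_K = (1−ρ)ρ^K/(1−ρ^(K+1)) = (0.5327·0.102050)/(1 − 0.047689)
= 0.054361/0.952311 = 0.057083

Final: 0.057083


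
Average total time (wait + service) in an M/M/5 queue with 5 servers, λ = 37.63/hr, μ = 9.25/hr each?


a = 4.0681; ρ = 0.8136; P₀ = 0.011656
Lq = P₀·a^c·ρ/(c!(1−ρ)²) = 2.53488
Wq = Lq/λ = 2.53488/37.63 = 0.06736 hr
W = Wq + 1/μ = 0.06736 + 0.10811 = 0.17547 hr

Final: 0.17547 hr


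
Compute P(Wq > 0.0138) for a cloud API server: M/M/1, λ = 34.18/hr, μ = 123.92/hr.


ρ = 34.18/123.92 = 0.2758
P(Wq > t) = ρ·e^{−(μ−λ)t} = 0.2758·e^{−1.2384}
= 0.2758·0.289844 = 0.079946

Final: 0.079946


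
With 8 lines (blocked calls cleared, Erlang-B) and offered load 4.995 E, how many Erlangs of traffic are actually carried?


B(8,4.995) = 0.069813 (Erlang-B)
Carried load = a(1 − B) = 4.995·(1 − 0.069813) = 4.995·0.930187 = 4.6463 E

Final: 4.6463 Erlangs


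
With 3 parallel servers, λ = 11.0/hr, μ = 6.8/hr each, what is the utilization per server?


ρ = λ/(cμ) = 11.0/(3·6.8) = 11.0/20.40 = 0.5392

Final: 0.5392


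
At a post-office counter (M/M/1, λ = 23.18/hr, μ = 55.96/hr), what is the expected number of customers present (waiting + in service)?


ρ = λ/μ = 23.18/55.96 = 0.4142
L = ρ/(1−ρ) = 0.4142/(1 − 0.4142) = 0.4142/0.5858 = 0.7071

Final: 0.7071


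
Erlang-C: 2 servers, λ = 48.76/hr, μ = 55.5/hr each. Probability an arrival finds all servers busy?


a = λ/μ = 0.8786; ρ = a/2 = 0.4393
P₀ = 0.389584 (from M/M/c formula)
C(c,a) = [a^c/(c!(1−ρ))]·P₀ = [0.77187/(2·0.5607)]·0.389584
= 0.68828·0.389584 = 0.268143

Final: 0.268143


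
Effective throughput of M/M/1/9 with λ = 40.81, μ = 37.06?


ρ = 1.1012; P_K = (1−ρ)ρ^9/(1−ρ^10) = 0.148545
λ_eff = λ(1 − P_K) = 40.81·(1 − 0.148545) = 40.81·0.851455 = 34.7479 /hr

Final: 34.7479 /hr


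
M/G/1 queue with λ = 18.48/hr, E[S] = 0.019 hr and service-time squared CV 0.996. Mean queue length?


ρ = λ·E[S] = 18.48·0.019 = 0.3511
Lq = ρ²(1+C_s²)/(2(1−ρ)) = 0.1233·(1+0.996)/(2·0.6489)
= 0.1233·1.9960/1.2978 = 0.18962

Final: 0.18962


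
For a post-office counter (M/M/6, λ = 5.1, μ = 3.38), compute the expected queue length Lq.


a = λ/μ = 1.5089; ρ = a/6 = 0.2515
P₀ = 0.221101
Lq = P₀·a^c·ρ / (c!·(1−ρ)²) = 0.221101·11.80106·0.2515/(720·0.56028)
= 0.001627

Final: 0.001627


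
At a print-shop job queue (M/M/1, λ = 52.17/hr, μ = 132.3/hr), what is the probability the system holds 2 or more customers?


ρ = 52.17/132.3 = 0.3943
P(N ≥ n) = ρ^n = 0.3943^2 = 0.155497

Final: 0.155497


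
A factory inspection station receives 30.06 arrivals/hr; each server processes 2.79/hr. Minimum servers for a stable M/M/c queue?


Stability requires cμ > λ ⇔ c > λ/μ.
λ/μ = 30.06/2.79 = 10.7742
Minimum integer c = ⌊10.7742⌋ + 1 = 11
Check: 11·2.79 = 30.69 > 30.06, while 10·2.79 = 27.90 ≤ 30.06

Final: 11 servers


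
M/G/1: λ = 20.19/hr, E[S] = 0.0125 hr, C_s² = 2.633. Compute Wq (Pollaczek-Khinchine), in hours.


ρ = λ·E[S] = 20.19·0.0125 = 0.2524
E[S²] = E[S]²(1+C_s²) = 0.0125²·(1+2.633) = 0.0005677
Wq = λ·E[S²]/(2(1−ρ)) = 20.19·0.0005677/(2·0.7476) = 0.007665 hr

Final: 0.007665 hr


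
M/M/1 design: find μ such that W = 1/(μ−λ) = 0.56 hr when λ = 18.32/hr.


W = 1/(μ−λ) ⇒ μ − λ = 1/W = 1/0.56 = 1.7857
μ = λ + 1/W = 18.32 + 1.7857 = 20.1057 per hr

Final: 20.1057 /hr


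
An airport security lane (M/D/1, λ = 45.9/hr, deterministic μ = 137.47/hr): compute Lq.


ρ = 45.9/137.47 = 0.3339
M/D/1: Lq = ρ²/(2(1−ρ)) = 0.1115/(2·0.6661) = 0.08368

Final: 0.08368


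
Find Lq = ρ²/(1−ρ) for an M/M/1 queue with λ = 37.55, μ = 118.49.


ρ = 37.55/118.49 = 0.3169
Lq = ρ²/(1−ρ) = 0.1004/0.6831 = 0.1470

Final: 0.1470


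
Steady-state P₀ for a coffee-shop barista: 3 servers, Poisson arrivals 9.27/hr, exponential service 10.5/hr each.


a = λ/μ = 9.27/10.5 = 0.8829; ρ = a/c = 0.2943
Σ_{k=0}^{2} a^k/k! (terms k=0..2) = 1.00000 + 0.88286 + 0.38972 = 2.27258
Tail: a^3/(3!(1−ρ)) = 0.68813/(6·0.7057) = 0.16251
P₀ = 1/(2.27258 + 0.16251) = 1/2.43509 = 0.410662

Final: 0.410662


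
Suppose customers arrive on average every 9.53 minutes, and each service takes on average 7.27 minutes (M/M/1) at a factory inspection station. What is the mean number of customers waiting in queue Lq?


λ = 60/9.53 = 6.2959 /hr
μ = 60/7.27 = 8.2531 /hr
ρ = λ/μ = 6.2959/8.2531 = 0.7629
Lq = ρ²/(1−ρ) = 0.5819/0.2371 = 2.4540

Final: 2.4540


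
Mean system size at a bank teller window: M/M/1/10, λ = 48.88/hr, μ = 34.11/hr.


ρ = 48.88/34.11 = 1.4330
L = ρ[1 − (K+1)ρ^K + Kρ^(K+1)] / [(1−ρ)(1−ρ^(K+1))]
Numerator: 1.4330·(1 − 11·36.516974 + 10·52.329219) = 175.694988
Denominator: (-0.4330)·(-51.329219) = 22.226109
L = 175.694988/22.226109 = 7.9049

Final: 7.9049


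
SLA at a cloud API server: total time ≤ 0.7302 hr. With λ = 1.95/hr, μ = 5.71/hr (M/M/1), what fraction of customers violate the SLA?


W ~ Exponential(μ−λ) for M/M/1.
μ − λ = 5.71 − 1.95 = 3.7600
P(W > t) = e^{−(μ−λ)t} = e^{−2.7456} = 0.064213

Final: 0.064213


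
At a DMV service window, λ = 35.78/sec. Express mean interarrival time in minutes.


Mean interarrival time = 1/λ = 1/35.78 second = 0.02795 second
In minutes: 0.02795 × 0.0166667 = 0.0004658 min

Final: 0.0004658 min


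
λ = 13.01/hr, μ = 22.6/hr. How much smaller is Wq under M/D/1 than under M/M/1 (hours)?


ρ = 13.01/22.6 = 0.5757
Wq(M/M/1) = ρ/(μ−λ) = 0.5757/9.59 = 0.06003 hr
Wq(M/D/1) = ρ/(2(μ−λ)) = 0.03001 hr
Savings = 0.06003 − 0.03001 = 0.03001 hr

Final: 0.03001 hr


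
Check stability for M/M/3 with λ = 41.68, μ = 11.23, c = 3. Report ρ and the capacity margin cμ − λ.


Total capacity cμ = 3·11.23 = 33.69/hr
ρ = λ/(cμ) = 41.68/33.69 = 1.2372
Stable ⇔ ρ < 1: NO
Spare capacity = cμ − λ = 33.69 − 41.68 = -7.99/hr

Final: ρ = 1.2372; unstable; margin = -7.99/hr


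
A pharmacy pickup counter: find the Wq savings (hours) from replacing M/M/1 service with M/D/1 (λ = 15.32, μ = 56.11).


ρ = 15.32/56.11 = 0.2730
Wq(M/M/1) = ρ/(μ−λ) = 0.2730/40.79 = 0.006694 hr
Wq(M/D/1) = ρ/(2(μ−λ)) = 0.003347 hr
Savings = 0.006694 − 0.003347 = 0.003347 hr

Final: 0.003347 hr


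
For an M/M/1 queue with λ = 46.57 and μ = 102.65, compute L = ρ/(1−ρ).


ρ = λ/μ = 46.57/102.65 = 0.4537
L = ρ/(1−ρ) = 0.4537/(1 − 0.4537) = 0.4537/0.5463 = 0.8304

Final: 0.8304


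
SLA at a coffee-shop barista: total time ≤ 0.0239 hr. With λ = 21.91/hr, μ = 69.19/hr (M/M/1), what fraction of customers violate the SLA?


W ~ Exponential(μ−λ) for M/M/1.
μ − λ = 69.19 − 21.91 = 47.2800
P(W > t) = e^{−(μ−λ)t} = e^{−1.1300} = 0.323036

Final: 0.323036


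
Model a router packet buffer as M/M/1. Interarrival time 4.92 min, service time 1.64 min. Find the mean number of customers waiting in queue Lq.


λ = 60/4.92 = 12.1951 /hr
μ = 60/1.64 = 36.5854 /hr
ρ = λ/μ = 12.1951/36.5854 = 0.3333
Lq = ρ²/(1−ρ) = 0.1111/0.6667 = 0.1667

Final: 0.1667


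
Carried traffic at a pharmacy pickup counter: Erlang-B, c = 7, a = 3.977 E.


B(7,3.977) = 0.061581 (Erlang-B)
Carried load = a(1 − B) = 3.977·(1 − 0.061581) = 3.977·0.938419 = 3.7321 E

Final: 3.7321 Erlangs


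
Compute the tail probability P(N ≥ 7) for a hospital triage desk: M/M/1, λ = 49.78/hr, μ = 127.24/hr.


ρ = 49.78/127.24 = 0.3912
P(N ≥ n) = ρ^n = 0.3912^7 = 0.001403

Final: 0.001403


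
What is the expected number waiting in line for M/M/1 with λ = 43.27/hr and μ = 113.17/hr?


ρ = 43.27/113.17 = 0.3823
Lq = ρ²/(1−ρ) = 0.1462/0.6177 = 0.2367

Final: 0.2367


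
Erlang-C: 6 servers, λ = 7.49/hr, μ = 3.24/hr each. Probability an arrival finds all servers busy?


a = λ/μ = 2.3117; ρ = a/6 = 0.3853
P₀ = 0.098738 (from M/M/c formula)
C(c,a) = [a^c/(c!(1−ρ))]·P₀ = [152.62330/(720·0.6147)]·0.098738
= 0.34484·0.098738 = 0.034049

Final: 0.034049


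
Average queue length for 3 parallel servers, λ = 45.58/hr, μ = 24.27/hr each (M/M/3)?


a = λ/μ = 1.8780; ρ = a/3 = 0.6260
P₀ = 0.131692
Lq = P₀·a^c·ρ / (c!·(1−ρ)²) = 0.131692·6.62390·0.6260/(6·0.13987)
= 0.65072

Final: 0.65072


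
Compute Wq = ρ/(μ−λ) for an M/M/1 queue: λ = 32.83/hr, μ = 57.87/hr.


ρ = 32.83/57.87 = 0.5673
Wq = ρ/(μ−λ) = 0.5673/(57.87 − 32.83) = 0.5673/25.04 = 0.02266 hr

Final: 0.02266 hr


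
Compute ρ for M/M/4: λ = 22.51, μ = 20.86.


ρ = λ/(cμ) = 22.51/(4·20.86) = 22.51/83.44 = 0.2698

Final: 0.2698


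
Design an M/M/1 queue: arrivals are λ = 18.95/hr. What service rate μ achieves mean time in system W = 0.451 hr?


W = 1/(μ−λ) ⇒ μ − λ = 1/W = 1/0.451 = 2.2173
μ = λ + 1/W = 18.95 + 2.2173 = 21.1673 per hr

Final: 21.1673 /hr


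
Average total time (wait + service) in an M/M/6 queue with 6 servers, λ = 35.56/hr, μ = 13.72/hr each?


a = 2.5918; ρ = 0.4320; P₀ = 0.074357
Lq = P₀·a^c·ρ/(c!(1−ρ)²) = 0.04191
Wq = Lq/λ = 0.04191/35.56 = 0.001179 hr
W = Wq + 1/μ = 0.001179 + 0.07289 = 0.07406 hr

Final: 0.07406 hr


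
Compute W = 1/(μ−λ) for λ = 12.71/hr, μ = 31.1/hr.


W = 1/(μ−λ) = 1/(31.1 − 12.71) = 1/18.39 = 0.05438 hr

Final: 0.05438 hr


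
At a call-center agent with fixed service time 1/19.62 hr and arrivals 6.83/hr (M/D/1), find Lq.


ρ = 6.83/19.62 = 0.3481
M/D/1: Lq = ρ²/(2(1−ρ)) = 0.1212/(2·0.6519) = 0.09295

Final: 0.09295


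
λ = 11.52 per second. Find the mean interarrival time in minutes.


Mean interarrival time = 1/λ = 1/11.52 second = 0.08681 second
In minutes: 0.08681 × 0.0166667 = 0.001447 min

Final: 0.001447 min


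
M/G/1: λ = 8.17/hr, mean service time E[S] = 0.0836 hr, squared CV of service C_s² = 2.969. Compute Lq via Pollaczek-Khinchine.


ρ = λ·E[S] = 8.17·0.0836 = 0.6830
Lq = ρ²(1+C_s²)/(2(1−ρ)) = 0.4665·(1+2.969)/(2·0.3170)
= 0.4665·3.9690/0.6340 = 2.92055

Final: 2.92055


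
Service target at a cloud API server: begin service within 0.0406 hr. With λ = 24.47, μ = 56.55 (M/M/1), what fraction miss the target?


ρ = 24.47/56.55 = 0.4327
P(Wq > t) = ρ·e^{−(μ−λ)t} = 0.4327·e^{−1.3024}
= 0.4327·0.271865 = 0.117640

Final: 0.117640


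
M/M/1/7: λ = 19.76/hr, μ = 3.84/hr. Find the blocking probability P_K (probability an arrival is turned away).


ρ = λ/μ = 19.76/3.84 = 5.1458
P_K = (1−ρ)ρ^K/(1−ρ^(K+1)) = (-4.1458·95541.050286)/(1 − 491638.321265)
= -396097.270978/-491637.321265 = 0.805670

Final: 0.805670


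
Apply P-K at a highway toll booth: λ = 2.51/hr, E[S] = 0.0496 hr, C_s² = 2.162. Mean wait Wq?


ρ = λ·E[S] = 2.51·0.0496 = 0.1245
E[S²] = E[S]²(1+C_s²) = 0.0496²·(1+2.162) = 0.007779
Wq = λ·E[S²]/(2(1−ρ)) = 2.51·0.007779/(2·0.8755) = 0.01115 hr

Final: 0.01115 hr


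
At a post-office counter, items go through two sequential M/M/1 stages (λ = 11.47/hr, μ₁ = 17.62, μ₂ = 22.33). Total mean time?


Each node sees arrival rate λ = 11.47/hr (tandem ⇒ throughput preserved).
W₁ = 1/(μ₁−λ) = 1/(17.62−11.47) = 0.16260 hr
W₂ = 1/(μ₂−λ) = 1/(22.33−11.47) = 0.09208 hr
W_total = W₁ + W₂ = 0.16260 + 0.09208 = 0.25468 hr

Final: 0.25468 hr


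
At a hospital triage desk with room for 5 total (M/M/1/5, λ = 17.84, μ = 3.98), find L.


ρ = 17.84/3.98 = 4.4824
L = ρ[1 − (K+1)ρ^K + Kρ^(K+1)] / [(1−ρ)(1−ρ^(K+1))]
Numerator: 4.4824·(1 − 6·1809.501260 + 5·8110.930271) = 133121.559114
Denominator: (-3.4824)·(-8109.930271) = 28242.118982
L = 133121.559114/28242.118982 = 4.7136

Final: 4.7136


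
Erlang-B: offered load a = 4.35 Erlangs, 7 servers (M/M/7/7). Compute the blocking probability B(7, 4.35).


B(c,a) = (a^c/c!) / Σ_{k=0}^{c} a^k/k!
a^7/7! = 5.847824
Σ terms (k=0..7): 1.00000 + 4.35000 + 9.46125 + 13.71881 + 14.91921 + 12.97971 + 9.41029 + 5.84782 = 71.687097
B = 5.847824/71.687097 = 0.081574

Final: 0.081574


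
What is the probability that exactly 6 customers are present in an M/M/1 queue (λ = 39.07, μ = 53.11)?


ρ = 39.07/53.11 = 0.7356
P_n = (1−ρ)·ρ^n = (1 − 0.7356)·0.7356^6 = 0.2644·0.158490 = 0.041898

Final: 0.041898


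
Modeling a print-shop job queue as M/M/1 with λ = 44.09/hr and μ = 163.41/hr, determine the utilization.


ρ = λ/μ = 44.09/163.41 = 0.2698

Final: 0.2698


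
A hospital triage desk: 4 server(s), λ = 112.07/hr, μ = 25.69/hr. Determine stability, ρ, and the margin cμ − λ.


Total capacity cμ = 4·25.69 = 102.76/hr
ρ = λ/(cμ) = 112.07/102.76 = 1.0906
Stable ⇔ ρ < 1: NO
Spare capacity = cμ − λ = 102.76 − 112.07 = -9.31/hr

Final: ρ = 1.0906; unstable; margin = -9.31/hr


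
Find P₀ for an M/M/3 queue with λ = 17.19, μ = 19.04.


a = λ/μ = 17.19/19.04 = 0.9028; ρ = a/c = 0.3009
Σ_{k=0}^{2} a^k/k! (terms k=0..2) = 1.00000 + 0.90284 + 0.40756 = 2.31039
Tail: a^3/(3!(1−ρ)) = 0.73591/(6·0.6991) = 0.17545
P₀ = 1/(2.31039 + 0.17545) = 1/2.48585 = 0.402277

Final: 0.402277


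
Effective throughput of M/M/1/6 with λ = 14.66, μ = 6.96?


ρ = 2.1063; P_K = (1−ρ)ρ^6/(1−ρ^7) = 0.528110
λ_eff = λ(1 − P_K) = 14.66·(1 − 0.528110) = 14.66·0.471890 = 6.9179 /hr

Final: 6.9179 /hr


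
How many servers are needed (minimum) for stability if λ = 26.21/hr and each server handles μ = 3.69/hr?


Stability requires cμ > λ ⇔ c > λ/μ.
λ/μ = 26.21/3.69 = 7.1030
Minimum integer c = ⌊7.1030⌋ + 1 = 8
Check: 8·3.69 = 29.52 > 26.21, while 7·3.69 = 25.83 ≤ 26.21

Final: 8 servers


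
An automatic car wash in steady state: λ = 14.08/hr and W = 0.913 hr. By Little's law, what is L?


L = λW = 14.08·0.913 = 12.8550

Final: 12.8550


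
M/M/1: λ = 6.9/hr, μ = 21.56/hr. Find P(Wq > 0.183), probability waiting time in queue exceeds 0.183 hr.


ρ = 6.9/21.56 = 0.3200
P(Wq > t) = ρ·e^{−(μ−λ)t} = 0.3200·e^{−2.6828}
= 0.3200·0.068373 = 0.021882

Final: 0.021882


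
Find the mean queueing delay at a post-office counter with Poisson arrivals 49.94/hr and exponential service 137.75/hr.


ρ = 49.94/137.75 = 0.3625
Wq = ρ/(μ−λ) = 0.3625/(137.75 − 49.94) = 0.3625/87.81 = 0.004129 hr

Final: 0.004129 hr


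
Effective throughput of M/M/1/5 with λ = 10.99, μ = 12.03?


ρ = 0.9135; P_K = (1−ρ)ρ^5/(1−ρ^6) = 0.131375
λ_eff = λ(1 − P_K) = 10.99·(1 − 0.131375) = 10.99·0.868625 = 9.5462 /hr

Final: 9.5462 /hr


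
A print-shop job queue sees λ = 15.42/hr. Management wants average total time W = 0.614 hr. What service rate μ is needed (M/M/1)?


W = 1/(μ−λ) ⇒ μ − λ = 1/W = 1/0.614 = 1.6287
μ = λ + 1/W = 15.42 + 1.6287 = 17.0487 per hr

Final: 17.0487 /hr


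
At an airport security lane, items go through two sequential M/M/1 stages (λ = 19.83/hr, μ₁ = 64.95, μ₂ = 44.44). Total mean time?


Each node sees arrival rate λ = 19.83/hr (tandem ⇒ throughput preserved).
W₁ = 1/(μ₁−λ) = 1/(64.95−19.83) = 0.02216 hr
W₂ = 1/(μ₂−λ) = 1/(44.44−19.83) = 0.04063 hr
W_total = W₁ + W₂ = 0.02216 + 0.04063 = 0.06280 hr

Final: 0.06280 hr


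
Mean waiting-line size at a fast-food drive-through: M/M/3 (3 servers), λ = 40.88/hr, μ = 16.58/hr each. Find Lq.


a = λ/μ = 2.4656; ρ = a/3 = 0.8219
P₀ = 0.048709
Lq = P₀·a^c·ρ / (c!·(1−ρ)²) = 0.048709·14.98922·0.8219/(6·0.03173)
= 3.15199

Final: 3.15199


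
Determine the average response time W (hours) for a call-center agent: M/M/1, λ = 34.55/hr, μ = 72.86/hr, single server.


W = 1/(μ−λ) = 1/(72.86 − 34.55) = 1/38.31 = 0.02610 hr

Final: 0.02610 hr


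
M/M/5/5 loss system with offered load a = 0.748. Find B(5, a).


B(c,a) = (a^c/c!) / Σ_{k=0}^{c} a^k/k!
a^5/5! = 0.001951
Σ terms (k=0..5): 1.00000 + 0.74800 + 0.27975 + 0.06975 + 0.01304 + 0.001951 = 2.112498
B = 0.001951/2.112498 = 0.0009237

Final: 0.0009237


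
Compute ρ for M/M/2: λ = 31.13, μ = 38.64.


ρ = λ/(cμ) = 31.13/(2·38.64) = 31.13/77.28 = 0.4028

Final: 0.4028


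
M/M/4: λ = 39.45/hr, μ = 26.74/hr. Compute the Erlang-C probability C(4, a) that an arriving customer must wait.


a = λ/μ = 1.4753; ρ = a/4 = 0.3688
P₀ = 0.226679 (from M/M/c formula)
C(c,a) = [a^c/(c!(1−ρ))]·P₀ = [4.73743/(24·0.6312)]·0.226679
= 0.31274·0.226679 = 0.070892

Final: 0.070892


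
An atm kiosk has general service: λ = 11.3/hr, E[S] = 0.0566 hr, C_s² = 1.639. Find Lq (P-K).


ρ = λ·E[S] = 11.3·0.0566 = 0.6396
Lq = ρ²(1+C_s²)/(2(1−ρ)) = 0.4091·(1+1.639)/(2·0.3604)
= 0.4091·2.6390/0.7208 = 1.49758

Final: 1.49758


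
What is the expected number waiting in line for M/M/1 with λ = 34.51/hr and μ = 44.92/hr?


ρ = 34.51/44.92 = 0.7683
Lq = ρ²/(1−ρ) = 0.5902/0.2317 = 2.5468

Final: 2.5468


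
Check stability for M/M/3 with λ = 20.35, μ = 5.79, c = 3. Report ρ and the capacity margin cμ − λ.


Total capacity cμ = 3·5.79 = 17.37/hr
ρ = λ/(cμ) = 20.35/17.37 = 1.1716
Stable ⇔ ρ < 1: NO
Spare capacity = cμ − λ = 17.37 − 20.35 = -2.98/hr

Final: ρ = 1.1716; unstable; margin = -2.98/hr


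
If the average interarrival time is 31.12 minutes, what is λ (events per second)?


λ = 1/(interarrival time) in consistent units.
1 second = 0.0166667 min, so λ = 0.0166667/31.12 = 0.0005356 per second

Final: 0.0005356 /sec


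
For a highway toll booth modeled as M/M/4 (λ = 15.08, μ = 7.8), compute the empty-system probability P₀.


a = λ/μ = 15.08/7.8 = 1.9333; ρ = a/c = 0.4833
Σ_{k=0}^{3} a^k/k! (terms k=0..3) = 1.00000 + 1.93333 + 1.86889 + 1.20440 = 6.00662
Tail: a^4/(4!(1−ρ)) = 13.97098/(24·0.5167) = 1.12669
P₀ = 1/(6.00662 + 1.12669) = 1/7.13331 = 0.140187

Final: 0.140187


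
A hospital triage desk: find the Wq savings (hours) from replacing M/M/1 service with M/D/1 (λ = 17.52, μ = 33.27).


ρ = 17.52/33.27 = 0.5266
Wq(M/M/1) = ρ/(μ−λ) = 0.5266/15.75 = 0.03343 hr
Wq(M/D/1) = ρ/(2(μ−λ)) = 0.01672 hr
Savings = 0.03343 − 0.01672 = 0.01672 hr

Final: 0.01672 hr


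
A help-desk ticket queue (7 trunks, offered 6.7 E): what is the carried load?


B(7,6.7) = 0.230089 (Erlang-B)
Carried load = a(1 − B) = 6.7·(1 − 0.230089) = 6.7·0.769911 = 5.1584 E

Final: 5.1584 Erlangs


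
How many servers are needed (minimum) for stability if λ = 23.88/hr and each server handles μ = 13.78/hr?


Stability requires cμ > λ ⇔ c > λ/μ.
λ/μ = 23.88/13.78 = 1.7329
Minimum integer c = ⌊1.7329⌋ + 1 = 2
Check: 2·13.78 = 27.56 > 23.88, while 1·13.78 = 13.78 ≤ 23.88

Final: 2 servers


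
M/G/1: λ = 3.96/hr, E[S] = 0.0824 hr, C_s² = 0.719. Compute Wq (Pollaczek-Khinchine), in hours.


ρ = λ·E[S] = 3.96·0.0824 = 0.3263
E[S²] = E[S]²(1+C_s²) = 0.0824²·(1+0.719) = 0.011672
Wq = λ·E[S²]/(2(1−ρ)) = 3.96·0.011672/(2·0.6737) = 0.03430 hr

Final: 0.03430 hr


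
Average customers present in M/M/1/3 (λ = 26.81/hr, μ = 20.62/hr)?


ρ = 26.81/20.62 = 1.3002
L = ρ[1 − (K+1)ρ^K + Kρ^(K+1)] / [(1−ρ)(1−ρ^(K+1))]
Numerator: 1.3002·(1 − 4·2.197984 + 3·2.857805) = 1.016077
Denominator: (-0.3002)·(-1.857805) = 0.557702
L = 1.016077/0.557702 = 1.8219

Final: 1.8219


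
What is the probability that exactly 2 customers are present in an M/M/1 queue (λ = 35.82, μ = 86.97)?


ρ = 35.82/86.97 = 0.4119
P_n = (1−ρ)·ρ^n = (1 − 0.4119)·0.4119^2 = 0.5881·0.169634 = 0.099767

Final: 0.099767


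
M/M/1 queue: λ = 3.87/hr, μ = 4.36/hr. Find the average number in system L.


ρ = λ/μ = 3.87/4.36 = 0.8876
L = ρ/(1−ρ) = 0.8876/(1 − 0.8876) = 0.8876/0.1124 = 7.8980

Final: 7.8980


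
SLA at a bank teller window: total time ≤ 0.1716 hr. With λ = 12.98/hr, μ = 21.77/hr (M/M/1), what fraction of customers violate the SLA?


W ~ Exponential(μ−λ) for M/M/1.
μ − λ = 21.77 − 12.98 = 8.7900
P(W > t) = e^{−(μ−λ)t} = e^{−1.5084} = 0.221272

Final: 0.221272


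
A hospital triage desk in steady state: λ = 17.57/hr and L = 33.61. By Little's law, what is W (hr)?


W = L/λ = 33.61/17.57 = 1.9129 hr

Final: 1.9129 hr


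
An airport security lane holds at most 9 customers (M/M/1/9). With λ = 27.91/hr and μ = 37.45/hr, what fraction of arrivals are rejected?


ρ = λ/μ = 27.91/37.45 = 0.7453
P_K = (1−ρ)ρ^K/(1−ρ^(K+1)) = (0.2547·0.070921)/(1 − 0.052854)
= 0.018066/0.947146 = 0.019074

Final: 0.019074


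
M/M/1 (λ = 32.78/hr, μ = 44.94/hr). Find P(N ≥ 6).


ρ = 32.78/44.94 = 0.7294
P(N ≥ n) = ρ^n = 0.7294^6 = 0.150611

Final: 0.150611


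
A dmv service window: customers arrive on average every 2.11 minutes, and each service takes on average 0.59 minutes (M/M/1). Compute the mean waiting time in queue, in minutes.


λ = 60/2.11 = 28.4360 /hr
μ = 60/0.59 = 101.6949 /hr
ρ = λ/μ = 28.4360/101.6949 = 0.2796
Wq = ρ/(μ−λ) = 0.2796/(101.6949−28.4360) = 0.003817 hr
In minutes: 0.003817·60 = 0.2290 min

Final: 0.2290 min


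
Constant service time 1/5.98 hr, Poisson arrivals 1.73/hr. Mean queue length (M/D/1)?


ρ = 1.73/5.98 = 0.2893
M/D/1: Lq = ρ²/(2(1−ρ)) = 0.08369/(2·0.7107) = 0.05888

Final: 0.05888


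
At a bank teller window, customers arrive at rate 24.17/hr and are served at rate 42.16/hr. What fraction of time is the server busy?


ρ = λ/μ = 24.17/42.16 = 0.5733

Final: 0.5733


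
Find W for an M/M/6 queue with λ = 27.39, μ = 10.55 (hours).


a = 2.5962; ρ = 0.4327; P₀ = 0.074027
Lq = P₀·a^c·ρ/(c!(1−ρ)²) = 0.04233
Wq = Lq/λ = 0.04233/27.39 = 0.001546 hr
W = Wq + 1/μ = 0.001546 + 0.09479 = 0.09633 hr

Final: 0.09633 hr


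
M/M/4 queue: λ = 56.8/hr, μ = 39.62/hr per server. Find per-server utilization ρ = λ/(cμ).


ρ = λ/(cμ) = 56.8/(4·39.62) = 56.8/158.48 = 0.3584

Final: 0.3584


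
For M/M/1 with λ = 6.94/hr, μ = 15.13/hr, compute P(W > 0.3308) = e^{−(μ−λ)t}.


W ~ Exponential(μ−λ) for M/M/1.
μ − λ = 15.13 − 6.94 = 8.1900
P(W > t) = e^{−(μ−λ)t} = e^{−2.7093} = 0.066587

Final: 0.066587


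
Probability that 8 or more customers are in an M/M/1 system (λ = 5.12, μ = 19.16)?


ρ = 5.12/19.16 = 0.2672
P(N ≥ n) = ρ^n = 0.2672^8 = 0.00002600

Final: 0.00002600


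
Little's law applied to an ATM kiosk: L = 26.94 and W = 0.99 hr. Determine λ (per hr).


λ = L/W = 26.94/0.99 = 27.2121 /hr

Final: 27.2121 /hr


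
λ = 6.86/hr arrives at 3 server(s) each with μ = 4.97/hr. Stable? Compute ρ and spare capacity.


Total capacity cμ = 3·4.97 = 14.91/hr
ρ = λ/(cμ) = 6.86/14.91 = 0.4601
Stable ⇔ ρ < 1: YES
Spare capacity = cμ − λ = 14.91 − 6.86 = 8.05/hr

Final: ρ = 0.4601; stable; margin = 8.05/hr


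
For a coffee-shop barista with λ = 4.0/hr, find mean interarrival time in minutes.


Mean interarrival time = 1/λ = 1/4.0 hour = 0.25000 hour
In minutes: 0.25000 × 60 = 15.0000 min

Final: 15.0000 min


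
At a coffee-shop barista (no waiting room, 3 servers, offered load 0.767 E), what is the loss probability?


B(c,a) = (a^c/c!) / Σ_{k=0}^{c} a^k/k!
a^3/3! = 0.075203
Σ terms (k=0..3): 1.00000 + 0.76700 + 0.29414 + 0.07520 = 2.136347
B = 0.075203/2.136347 = 0.035202

Final: 0.035202


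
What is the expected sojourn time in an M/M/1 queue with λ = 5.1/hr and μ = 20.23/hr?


W = 1/(μ−λ) = 1/(20.23 − 5.1) = 1/15.13 = 0.06609 hr

Final: 0.06609 hr


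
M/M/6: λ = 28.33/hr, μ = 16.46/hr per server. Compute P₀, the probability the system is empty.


a = λ/μ = 28.33/16.46 = 1.7211; ρ = a/c = 0.2869
Σ_{k=0}^{5} a^k/k! (terms k=0..5) = 1.00000 + 1.72114 + 1.48117 + 0.84977 + 0.36564 + 0.12586 = 5.54358
Tail: a^6/(6!(1−ρ)) = 25.99564/(720·0.7131) = 0.05063
P₀ = 1/(5.54358 + 0.05063) = 1/5.59421 = 0.178756

Final: 0.178756


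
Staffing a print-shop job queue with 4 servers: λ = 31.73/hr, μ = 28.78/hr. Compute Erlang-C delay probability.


a = λ/μ = 1.1025; ρ = a/4 = 0.2756
P₀ = 0.331280 (from M/M/c formula)
C(c,a) = [a^c/(c!(1−ρ))]·P₀ = [1.47746/(24·0.7244)]·0.331280
= 0.08499·0.331280 = 0.028154

Final: 0.028154


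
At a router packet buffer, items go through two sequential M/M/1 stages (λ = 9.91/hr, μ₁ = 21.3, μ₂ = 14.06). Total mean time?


Each node sees arrival rate λ = 9.91/hr (tandem ⇒ throughput preserved).
W₁ = 1/(μ₁−λ) = 1/(21.3−9.91) = 0.08780 hr
W₂ = 1/(μ₂−λ) = 1/(14.06−9.91) = 0.24096 hr
W_total = W₁ + W₂ = 0.08780 + 0.24096 = 0.32876 hr

Final: 0.32876 hr


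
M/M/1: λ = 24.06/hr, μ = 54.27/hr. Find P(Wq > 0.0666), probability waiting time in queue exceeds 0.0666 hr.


ρ = 24.06/54.27 = 0.4433
P(Wq > t) = ρ·e^{−(μ−λ)t} = 0.4433·e^{−2.0120}
= 0.4433·0.133723 = 0.059285

Final: 0.059285


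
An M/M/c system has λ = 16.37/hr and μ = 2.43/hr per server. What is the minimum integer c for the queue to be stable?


Stability requires cμ > λ ⇔ c > λ/μ.
λ/μ = 16.37/2.43 = 6.7366
Minimum integer c = ⌊6.7366⌋ + 1 = 7
Check: 7·2.43 = 17.01 > 16.37, while 6·2.43 = 14.58 ≤ 16.37

Final: 7 servers


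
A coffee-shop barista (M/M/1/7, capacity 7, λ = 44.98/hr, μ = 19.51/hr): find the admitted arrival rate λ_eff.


ρ = 2.3055; P_K = (1−ρ)ρ^7/(1−ρ^8) = 0.566962
λ_eff = λ(1 − P_K) = 44.98·(1 − 0.566962) = 44.98·0.433038 = 19.4780 /hr

Final: 19.4780 /hr


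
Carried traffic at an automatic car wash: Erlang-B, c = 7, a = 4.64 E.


B(7,4.64) = 0.098431 (Erlang-B)
Carried load = a(1 − B) = 4.64·(1 − 0.098431) = 4.64·0.901569 = 4.1833 E

Final: 4.1833 Erlangs


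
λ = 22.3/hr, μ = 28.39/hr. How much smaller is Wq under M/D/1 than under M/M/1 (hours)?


ρ = 22.3/28.39 = 0.7855
Wq(M/M/1) = ρ/(μ−λ) = 0.7855/6.09 = 0.12898 hr
Wq(M/D/1) = ρ/(2(μ−λ)) = 0.06449 hr
Savings = 0.12898 − 0.06449 = 0.06449 hr

Final: 0.06449 hr


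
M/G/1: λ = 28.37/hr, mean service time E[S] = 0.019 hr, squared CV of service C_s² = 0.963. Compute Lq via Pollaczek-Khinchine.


ρ = λ·E[S] = 28.37·0.019 = 0.5390
Lq = ρ²(1+C_s²)/(2(1−ρ)) = 0.2906·(1+0.963)/(2·0.4610)
= 0.2906·1.9630/0.9219 = 0.61865

Final: 0.61865


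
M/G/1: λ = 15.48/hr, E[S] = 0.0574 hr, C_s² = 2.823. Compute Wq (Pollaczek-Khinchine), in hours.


ρ = λ·E[S] = 15.48·0.0574 = 0.8886
E[S²] = E[S]²(1+C_s²) = 0.0574²·(1+2.823) = 0.012596
Wq = λ·E[S²]/(2(1−ρ)) = 15.48·0.012596/(2·0.1114) = 0.87478 hr

Final: 0.87478 hr


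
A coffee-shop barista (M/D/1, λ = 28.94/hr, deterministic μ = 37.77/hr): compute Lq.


ρ = 28.94/37.77 = 0.7662
M/D/1: Lq = ρ²/(2(1−ρ)) = 0.5871/(2·0.2338) = 1.25562

Final: 1.25562


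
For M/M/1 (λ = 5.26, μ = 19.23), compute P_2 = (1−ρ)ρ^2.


ρ = 5.26/19.23 = 0.2735
P_n = (1−ρ)·ρ^n = (1 − 0.2735)·0.2735^2 = 0.7265·0.074819 = 0.054354

Final: 0.054354


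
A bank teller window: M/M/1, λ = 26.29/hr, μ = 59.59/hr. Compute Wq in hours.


ρ = 26.29/59.59 = 0.4412
Wq = ρ/(μ−λ) = 0.4412/(59.59 − 26.29) = 0.4412/33.30 = 0.01325 hr

Final: 0.01325 hr


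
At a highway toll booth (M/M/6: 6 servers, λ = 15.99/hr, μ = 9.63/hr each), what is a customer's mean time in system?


a = 1.6604; ρ = 0.2767; P₀ = 0.189966
Lq = P₀·a^c·ρ/(c!(1−ρ)²) = 0.002925
Wq = Lq/λ = 0.002925/15.99 = 0.0001829 hr
W = Wq + 1/μ = 0.0001829 + 0.10384 = 0.10403 hr

Final: 0.10403 hr


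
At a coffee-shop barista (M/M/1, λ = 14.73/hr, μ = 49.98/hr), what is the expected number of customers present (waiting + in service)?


ρ = λ/μ = 14.73/49.98 = 0.2947
L = ρ/(1−ρ) = 0.2947/(1 − 0.2947) = 0.2947/0.7053 = 0.4179

Final: 0.4179


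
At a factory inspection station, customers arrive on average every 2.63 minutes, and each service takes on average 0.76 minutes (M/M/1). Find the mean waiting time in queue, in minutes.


λ = 60/2.63 = 22.8137 /hr
μ = 60/0.76 = 78.9474 /hr
ρ = λ/μ = 22.8137/78.9474 = 0.2890
Wq = ρ/(μ−λ) = 0.2890/(78.9474−22.8137) = 0.005148 hr
In minutes: 0.005148·60 = 0.3089 min

Final: 0.3089 min


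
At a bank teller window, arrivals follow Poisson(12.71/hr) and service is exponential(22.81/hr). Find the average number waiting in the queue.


ρ = 12.71/22.81 = 0.5572
Lq = ρ²/(1−ρ) = 0.3105/0.4428 = 0.7012

Final: 0.7012


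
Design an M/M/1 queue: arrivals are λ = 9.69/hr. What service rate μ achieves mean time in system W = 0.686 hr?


W = 1/(μ−λ) ⇒ μ − λ = 1/W = 1/0.686 = 1.4577
μ = λ + 1/W = 9.69 + 1.4577 = 11.1477 per hr

Final: 11.1477 /hr


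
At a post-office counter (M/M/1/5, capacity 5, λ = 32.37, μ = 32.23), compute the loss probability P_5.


ρ = λ/μ = 32.37/32.23 = 1.0043
P_K = (1−ρ)ρ^K/(1−ρ^(K+1)) = (-0.004344·1.021908)/(1 − 1.026347)
= -0.004439/-0.026347 = 0.168478

Final: 0.168478


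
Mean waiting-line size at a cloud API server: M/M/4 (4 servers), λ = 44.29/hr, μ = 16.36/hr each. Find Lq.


a = λ/μ = 2.7072; ρ = a/4 = 0.6768
P₀ = 0.056807
Lq = P₀·a^c·ρ / (c!·(1−ρ)²) = 0.056807·53.71425·0.6768/(24·0.10446)
= 0.82378

Final: 0.82378


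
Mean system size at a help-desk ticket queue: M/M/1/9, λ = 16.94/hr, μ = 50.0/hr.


ρ = 16.94/50.0 = 0.3388
L = ρ[1 − (K+1)ρ^K + Kρ^(K+1)] / [(1−ρ)(1−ρ^(K+1))]
Numerator: 0.3388·(1 − 10·0.00005882 + 9·0.00001993) = 0.338661
Denominator: (0.6612)·(0.999980) = 0.661187
L = 0.338661/0.661187 = 0.5122

Final: 0.5122


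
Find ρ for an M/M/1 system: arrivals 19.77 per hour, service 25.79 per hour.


ρ = λ/μ = 19.77/25.79 = 0.7666

Final: 0.7666


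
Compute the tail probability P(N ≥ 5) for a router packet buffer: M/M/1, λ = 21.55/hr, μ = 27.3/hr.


ρ = 21.55/27.3 = 0.7894
P(N ≥ n) = ρ^n = 0.7894^5 = 0.306495

Final: 0.306495


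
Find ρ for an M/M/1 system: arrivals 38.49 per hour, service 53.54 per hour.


ρ = λ/μ = 38.49/53.54 = 0.7189

Final: 0.7189


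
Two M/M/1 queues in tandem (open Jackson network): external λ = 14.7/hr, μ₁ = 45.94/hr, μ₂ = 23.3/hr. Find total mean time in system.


Each node sees arrival rate λ = 14.7/hr (tandem ⇒ throughput preserved).
W₁ = 1/(μ₁−λ) = 1/(45.94−14.7) = 0.03201 hr
W₂ = 1/(μ₂−λ) = 1/(23.3−14.7) = 0.11628 hr
W_total = W₁ + W₂ = 0.03201 + 0.11628 = 0.14829 hr

Final: 0.14829 hr


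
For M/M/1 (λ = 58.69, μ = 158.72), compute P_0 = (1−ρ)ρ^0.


ρ = 58.69/158.72 = 0.3698
P_n = (1−ρ)·ρ^n = (1 − 0.3698)·0.3698^0 = 0.6302·1.000000 = 0.630229

Final: 0.630229


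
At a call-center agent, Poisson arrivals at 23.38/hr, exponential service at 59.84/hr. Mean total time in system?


W = 1/(μ−λ) = 1/(59.84 − 23.38) = 1/36.46 = 0.02743 hr

Final: 0.02743 hr


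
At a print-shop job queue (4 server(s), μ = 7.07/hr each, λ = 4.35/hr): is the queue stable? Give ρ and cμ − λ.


Total capacity cμ = 4·7.07 = 28.28/hr
ρ = λ/(cμ) = 4.35/28.28 = 0.1538
Stable ⇔ ρ < 1: YES
Spare capacity = cμ − λ = 28.28 − 4.35 = 23.93/hr

Final: ρ = 0.1538; stable; margin = 23.93/hr


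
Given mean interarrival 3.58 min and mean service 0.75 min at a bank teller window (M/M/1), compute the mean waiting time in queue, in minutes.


λ = 60/3.58 = 16.7598 /hr
μ = 60/0.75 = 80.0000 /hr
ρ = λ/μ = 16.7598/80.0000 = 0.2095
Wq = ρ/(μ−λ) = 0.2095/(80.0000−16.7598) = 0.003313 hr
In minutes: 0.003313·60 = 0.1988 min

Final: 0.1988 min


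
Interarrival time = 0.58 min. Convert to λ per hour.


λ = 1/(interarrival time) in consistent units.
1 hour = 60 min, so λ = 60/0.58 = 103.4483 per hour

Final: 103.4483 /hr


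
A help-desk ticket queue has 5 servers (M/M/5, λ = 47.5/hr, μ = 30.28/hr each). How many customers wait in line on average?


a = λ/μ = 1.5687; ρ = a/5 = 0.3137
P₀ = 0.207895
Lq = P₀·a^c·ρ / (c!·(1−ρ)²) = 0.207895·9.49924·0.3137/(120·0.47095)
= 0.01096

Final: 0.01096


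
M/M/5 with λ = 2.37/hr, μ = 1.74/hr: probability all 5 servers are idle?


a = λ/μ = 2.37/1.74 = 1.3621; ρ = a/c = 0.2724
Σ_{k=0}^{4} a^k/k! (terms k=0..4) = 1.00000 + 1.36207 + 0.92762 + 0.42116 + 0.14341 = 3.85426
Tail: a^5/(5!(1−ρ)) = 4.68809/(120·0.7276) = 0.05369
P₀ = 1/(3.85426 + 0.05369) = 1/3.90795 = 0.255889

Final: 0.255889


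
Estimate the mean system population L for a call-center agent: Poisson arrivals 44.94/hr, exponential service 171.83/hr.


ρ = λ/μ = 44.94/171.83 = 0.2615
L = ρ/(1−ρ) = 0.2615/(1 − 0.2615) = 0.2615/0.7385 = 0.3542

Final: 0.3542


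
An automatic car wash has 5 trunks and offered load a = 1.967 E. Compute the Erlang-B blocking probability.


B(c,a) = (a^c/c!) / Σ_{k=0}^{c} a^k/k!
a^5/5! = 0.245381
Σ terms (k=0..5): 1.00000 + 1.96700 + 1.93454 + 1.26842 + 0.62374 + 0.24538 = 7.039085
B = 0.245381/7.039085 = 0.034860

Final: 0.034860


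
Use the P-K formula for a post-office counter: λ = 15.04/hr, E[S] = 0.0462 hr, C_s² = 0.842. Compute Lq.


ρ = λ·E[S] = 15.04·0.0462 = 0.6948
Lq = ρ²(1+C_s²)/(2(1−ρ)) = 0.4828·(1+0.842)/(2·0.3052)
= 0.4828·1.8420/0.6103 = 1.45721

Final: 1.45721


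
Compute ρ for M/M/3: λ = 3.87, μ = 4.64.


ρ = λ/(cμ) = 3.87/(3·4.64) = 3.87/13.92 = 0.2780

Final: 0.2780


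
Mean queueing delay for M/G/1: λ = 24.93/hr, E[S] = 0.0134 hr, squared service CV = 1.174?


ρ = λ·E[S] = 24.93·0.0134 = 0.3341
E[S²] = E[S]²(1+C_s²) = 0.0134²·(1+1.174) = 0.0003904
Wq = λ·E[S²]/(2(1−ρ)) = 24.93·0.0003904/(2·0.6659) = 0.007307 hr

Final: 0.007307 hr


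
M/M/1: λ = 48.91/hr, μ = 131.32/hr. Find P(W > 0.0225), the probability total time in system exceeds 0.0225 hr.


W ~ Exponential(μ−λ) for M/M/1.
μ − λ = 131.32 − 48.91 = 82.4100
P(W > t) = e^{−(μ−λ)t} = e^{−1.8542} = 0.156574

Final: 0.156574


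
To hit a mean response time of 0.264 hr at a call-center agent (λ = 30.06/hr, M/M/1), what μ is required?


W = 1/(μ−λ) ⇒ μ − λ = 1/W = 1/0.264 = 3.7879
μ = λ + 1/W = 30.06 + 3.7879 = 33.8479 per hr

Final: 33.8479 /hr


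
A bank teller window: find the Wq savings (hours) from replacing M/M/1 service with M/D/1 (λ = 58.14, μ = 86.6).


ρ = 58.14/86.6 = 0.6714
Wq(M/M/1) = ρ/(μ−λ) = 0.6714/28.46 = 0.02359 hr
Wq(M/D/1) = ρ/(2(μ−λ)) = 0.01179 hr
Savings = 0.02359 − 0.01179 = 0.01179 hr

Final: 0.01179 hr


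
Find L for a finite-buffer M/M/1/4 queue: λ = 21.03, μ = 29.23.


ρ = 21.03/29.23 = 0.7195
L = ρ[1 − (K+1)ρ^K + Kρ^(K+1)] / [(1−ρ)(1−ρ^(K+1))]
Numerator: 0.7195·(1 − 5·0.267943 + 4·0.192776) = 0.310370
Denominator: (0.2805)·(0.807224) = 0.226454
L = 0.310370/0.226454 = 1.3706

Final: 1.3706


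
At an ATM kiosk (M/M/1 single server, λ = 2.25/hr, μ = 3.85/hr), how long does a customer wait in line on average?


ρ = 2.25/3.85 = 0.5844
Wq = ρ/(μ−λ) = 0.5844/(3.85 − 2.25) = 0.5844/1.60 = 0.3653 hr

Final: 0.3653 hr


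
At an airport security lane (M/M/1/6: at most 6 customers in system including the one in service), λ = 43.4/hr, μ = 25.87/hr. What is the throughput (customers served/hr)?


ρ = 1.6776; P_K = (1−ρ)ρ^6/(1−ρ^7) = 0.415014
λ_eff = λ(1 − P_K) = 43.4·(1 − 0.415014) = 43.4·0.584986 = 25.3884 /hr

Final: 25.3884 /hr


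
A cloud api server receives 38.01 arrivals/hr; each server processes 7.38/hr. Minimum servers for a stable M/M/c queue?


Stability requires cμ > λ ⇔ c > λ/μ.
λ/μ = 38.01/7.38 = 5.1504
Minimum integer c = ⌊5.1504⌋ + 1 = 6
Check: 6·7.38 = 44.28 > 38.01, while 5·7.38 = 36.90 ≤ 38.01

Final: 6 servers


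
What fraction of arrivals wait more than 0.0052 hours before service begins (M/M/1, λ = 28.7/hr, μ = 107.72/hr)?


ρ = 28.7/107.72 = 0.2664
P(Wq > t) = ρ·e^{−(μ−λ)t} = 0.2664·e^{−0.4109}
= 0.2664·0.663051 = 0.176658

Final: 0.176658


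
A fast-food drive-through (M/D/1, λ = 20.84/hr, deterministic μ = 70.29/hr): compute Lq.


ρ = 20.84/70.29 = 0.2965
M/D/1: Lq = ρ²/(2(1−ρ)) = 0.08790/(2·0.7035) = 0.06247

Final: 0.06247


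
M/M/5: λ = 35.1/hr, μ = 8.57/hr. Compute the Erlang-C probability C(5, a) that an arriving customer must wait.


a = λ/μ = 4.0957; ρ = a/5 = 0.8191
P₀ = 0.011141 (from M/M/c formula)
C(c,a) = [a^c/(c!(1−ρ))]·P₀ = [1152.47489/(120·0.1809)]·0.011141
= 53.10059·0.011141 = 0.591593

Final: 0.591593


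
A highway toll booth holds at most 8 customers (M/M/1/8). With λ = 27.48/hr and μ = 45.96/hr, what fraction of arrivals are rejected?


ρ = λ/μ = 27.48/45.96 = 0.5979
P_K = (1−ρ)ρ^K/(1−ρ^(K+1)) = (0.4021·0.016334)/(1 − 0.009766)
= 0.006568/0.990234 = 0.006633

Final: 0.006633


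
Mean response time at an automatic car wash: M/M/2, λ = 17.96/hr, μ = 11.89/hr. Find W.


a = 1.5105; ρ = 0.7553; P₀ = 0.139435
Lq = P₀·a^c·ρ/(c!(1−ρ)²) = 2.00568
Wq = Lq/λ = 2.00568/17.96 = 0.11167 hr
W = Wq + 1/μ = 0.11167 + 0.08410 = 0.19578 hr

Final: 0.19578 hr


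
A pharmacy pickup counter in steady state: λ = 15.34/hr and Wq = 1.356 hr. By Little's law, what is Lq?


Lq = λWq = 15.34·1.356 = 20.8010

Final: 20.8010


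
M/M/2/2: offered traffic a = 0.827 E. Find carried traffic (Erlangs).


B(2,0.827) = 0.157663 (Erlang-B)
Carried load = a(1 − B) = 0.827·(1 − 0.157663) = 0.827·0.842337 = 0.6966 E

Final: 0.6966 Erlangs


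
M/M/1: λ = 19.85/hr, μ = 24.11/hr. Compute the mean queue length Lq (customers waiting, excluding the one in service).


ρ = 19.85/24.11 = 0.8233
Lq = ρ²/(1−ρ) = 0.6778/0.1767 = 3.8363

Final: 3.8363


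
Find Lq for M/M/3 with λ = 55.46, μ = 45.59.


a = λ/μ = 1.2165; ρ = a/3 = 0.4055
P₀ = 0.288924
Lq = P₀·a^c·ρ / (c!·(1−ρ)²) = 0.288924·1.80024·0.4055/(6·0.35343)
= 0.09946

Final: 0.09946


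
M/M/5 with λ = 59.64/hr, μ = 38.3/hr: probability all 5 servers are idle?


a = λ/μ = 59.64/38.3 = 1.5572; ρ = a/c = 0.3114
Σ_{k=0}^{4} a^k/k! (terms k=0..4) = 1.00000 + 1.55718 + 1.21241 + 0.62931 + 0.24499 = 4.64388
Tail: a^5/(5!(1−ρ)) = 9.15576/(120·0.6886) = 0.11081
P₀ = 1/(4.64388 + 0.11081) = 1/4.75469 = 0.210319

Final: 0.210319


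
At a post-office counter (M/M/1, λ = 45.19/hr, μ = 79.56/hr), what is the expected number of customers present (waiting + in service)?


ρ = λ/μ = 45.19/79.56 = 0.5680
L = ρ/(1−ρ) = 0.5680/(1 − 0.5680) = 0.5680/0.4320 = 1.3148

Final: 1.3148


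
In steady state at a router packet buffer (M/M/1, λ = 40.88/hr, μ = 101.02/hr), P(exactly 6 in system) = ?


ρ = 40.88/101.02 = 0.4047
P_n = (1−ρ)·ρ^n = (1 − 0.4047)·0.4047^6 = 0.5953·0.004392 = 0.002614

Final: 0.002614


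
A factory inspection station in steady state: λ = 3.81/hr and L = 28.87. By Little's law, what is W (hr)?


W = L/λ = 28.87/3.81 = 7.5774 hr

Final: 7.5774 hr
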